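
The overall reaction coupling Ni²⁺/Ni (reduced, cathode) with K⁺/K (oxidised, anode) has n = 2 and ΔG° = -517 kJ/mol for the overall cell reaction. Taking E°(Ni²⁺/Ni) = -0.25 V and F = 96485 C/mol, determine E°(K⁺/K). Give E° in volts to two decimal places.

E°cell = −ΔG°/(nF) = −(-517×10³)/((2)(96485)) = +2.679 V.
Since Ni²⁺/Ni is the cathode and K⁺/K the anode, E°cell = E°(Ni²⁺/Ni) − E°(K⁺/K).
So E°(K⁺/K) = E°(Ni²⁺/Ni) − E°cell = (-0.25) − (+2.679) = -2.93 V.

-2.93 V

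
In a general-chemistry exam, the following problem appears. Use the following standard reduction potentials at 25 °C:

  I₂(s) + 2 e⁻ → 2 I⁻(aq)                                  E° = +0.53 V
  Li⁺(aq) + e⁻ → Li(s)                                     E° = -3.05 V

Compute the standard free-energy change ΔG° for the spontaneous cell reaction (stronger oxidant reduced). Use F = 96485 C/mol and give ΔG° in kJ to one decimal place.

-690.8 kJ

I₂/I⁻ (E° = +0.53 V) is the cathode; Li⁺/Li (E° = -3.05 V) is the anode, so E°cell = +3.58 V.
Balancing electrons gives n = 2 (lcm of 2 and 1).
ΔG° = −nFE° = −(2)(96485)(+3.58) = -690,833 J = -690.8 kJ.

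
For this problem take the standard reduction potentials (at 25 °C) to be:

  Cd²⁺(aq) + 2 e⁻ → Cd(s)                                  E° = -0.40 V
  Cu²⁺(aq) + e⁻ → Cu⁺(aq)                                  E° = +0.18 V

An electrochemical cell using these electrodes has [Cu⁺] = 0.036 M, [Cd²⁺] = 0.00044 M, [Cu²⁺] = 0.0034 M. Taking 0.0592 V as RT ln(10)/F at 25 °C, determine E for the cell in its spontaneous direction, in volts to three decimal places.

Cu²⁺/Cu⁺ is the cathode (higher E°), Cd²⁺/Cd the anode: E°cell = +0.18 − (-0.40) = +0.58 V, n = 2.
Overall: 2 Cu²⁺(aq) + Cd(s) → 2 Cu⁺(aq) + Cd²⁺(aq)
Q = [Cu⁺]^2·[Cd²⁺] / ([Cu²⁺]^2); log Q = -1.307.
E = E° − (0.0592/n) log Q = +0.58 − (0.0592/2)(-1.307) = +0.619 V.

+0.619 V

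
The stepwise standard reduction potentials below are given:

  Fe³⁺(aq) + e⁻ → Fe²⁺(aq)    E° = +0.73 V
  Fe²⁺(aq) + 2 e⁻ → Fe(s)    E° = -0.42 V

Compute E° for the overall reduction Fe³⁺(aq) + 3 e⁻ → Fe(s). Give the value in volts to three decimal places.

-0.037 V

Since ΔG° = −nFE° is additive over sequential reductions, n₃E°₃ = n₁E°₁ + n₂E°₂.
E°₃ = (1×+0.73 + 2×-0.42) / 3 = (-0.110) / 3 = -0.037 V.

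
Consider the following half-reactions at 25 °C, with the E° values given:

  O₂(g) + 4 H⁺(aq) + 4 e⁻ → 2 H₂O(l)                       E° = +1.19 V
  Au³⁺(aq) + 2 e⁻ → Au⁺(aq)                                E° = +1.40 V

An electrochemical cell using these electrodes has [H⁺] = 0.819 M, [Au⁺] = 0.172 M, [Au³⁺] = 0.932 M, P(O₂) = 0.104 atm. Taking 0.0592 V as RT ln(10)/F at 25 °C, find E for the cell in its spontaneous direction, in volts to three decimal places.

+0.251 V

Au³⁺/Au⁺ is the cathode (higher E°), O₂/H₂O the anode: E°cell = +1.40 − (+1.19) = +0.21 V, n = 4.
Overall: 2 Au³⁺(aq) + 2 H₂O(l) → 2 Au⁺(aq) + O₂(g) + 4 H⁺(aq)
Q = [Au⁺]^2·P(O₂)·[H⁺]^4 / ([Au³⁺]^2); log Q = -2.798.
E = E° − (0.0592/n) log Q = +0.21 − (0.0592/4)(-2.798) = +0.251 V.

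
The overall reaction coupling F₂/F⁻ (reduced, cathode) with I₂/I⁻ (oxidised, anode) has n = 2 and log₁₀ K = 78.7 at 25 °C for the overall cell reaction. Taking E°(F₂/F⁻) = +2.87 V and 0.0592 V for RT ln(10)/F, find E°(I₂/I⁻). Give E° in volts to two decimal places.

+0.54 V

E°cell = (0.0592/n)·log K = (0.0592/2)(78.7) = +2.330 V.
Since F₂/F⁻ is the cathode and I₂/I⁻ the anode, E°cell = E°(F₂/F⁻) − E°(I₂/I⁻).
So E°(I₂/I⁻) = E°(F₂/F⁻) − E°cell = (+2.87) − (+2.330) = +0.54 V.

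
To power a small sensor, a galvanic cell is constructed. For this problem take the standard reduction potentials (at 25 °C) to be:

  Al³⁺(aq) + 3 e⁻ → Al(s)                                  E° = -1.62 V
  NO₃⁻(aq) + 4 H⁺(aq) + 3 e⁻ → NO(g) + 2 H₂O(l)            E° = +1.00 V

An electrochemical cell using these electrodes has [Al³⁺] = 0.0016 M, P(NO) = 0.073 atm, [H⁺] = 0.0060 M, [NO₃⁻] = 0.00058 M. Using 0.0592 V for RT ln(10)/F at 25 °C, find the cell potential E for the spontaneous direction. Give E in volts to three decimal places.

NO₃⁻/NO is the cathode (higher E°), Al³⁺/Al the anode: E°cell = +1.00 − (-1.62) = +2.62 V, n = 3.
Overall: NO₃⁻(aq) + 4 H⁺(aq) + Al(s) → NO(g) + 2 H₂O(l) + Al³⁺(aq)
Q = P(NO)·[Al³⁺] / ([NO₃⁻]·[H⁺]^4); log Q = 8.191.
E = E° − (0.0592/n) log Q = +2.62 − (0.0592/3)(8.191) = +2.458 V.

+2.458 V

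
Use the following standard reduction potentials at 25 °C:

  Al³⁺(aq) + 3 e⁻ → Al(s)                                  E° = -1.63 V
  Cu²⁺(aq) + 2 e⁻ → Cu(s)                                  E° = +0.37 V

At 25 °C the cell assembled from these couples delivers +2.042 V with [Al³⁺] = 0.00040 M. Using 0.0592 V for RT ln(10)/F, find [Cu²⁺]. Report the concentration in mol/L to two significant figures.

0.14 M

Cu²⁺/Cu is the cathode, Al³⁺/Al the anode: E°cell = +2.00 V, n = 6.
Overall reaction: 3 Cu²⁺(aq) + 2 Al(s) → 3 Cu(s) + 2 Al³⁺(aq); Q = [Al³⁺]^2/[Cu²⁺]^3.
From E = E° − (0.0592/n) log Q: log Q = (E° − E)·n/0.0592 = (+2.00 − (+2.042))·6/0.0592 = -4.2568.
So 3·log[Cu²⁺] = 2·log(0.0004) − log Q = -6.7959 − (-4.2568) = -2.5391; log[Cu²⁺] = -2.5391 / 3 = -0.8464; [Cu²⁺] = 10^(-0.8464) ≈ 0.14 M.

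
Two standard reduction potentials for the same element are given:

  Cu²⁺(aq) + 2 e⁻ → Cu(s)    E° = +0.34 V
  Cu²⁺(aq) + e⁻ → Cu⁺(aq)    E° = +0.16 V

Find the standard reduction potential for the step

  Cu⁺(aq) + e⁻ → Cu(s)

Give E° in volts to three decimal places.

+0.520 V

Sequential free energies add, so n₃E°₃ = n₁E°₁ + n₂E°₂.
With n₃ = 2, and the known step contributing 1×(+0.16) V, the unknown satisfies 1·E° = 2×(+0.34) − 1×(+0.16) = +0.520.
E° = +0.520 / 1 = +0.520 V.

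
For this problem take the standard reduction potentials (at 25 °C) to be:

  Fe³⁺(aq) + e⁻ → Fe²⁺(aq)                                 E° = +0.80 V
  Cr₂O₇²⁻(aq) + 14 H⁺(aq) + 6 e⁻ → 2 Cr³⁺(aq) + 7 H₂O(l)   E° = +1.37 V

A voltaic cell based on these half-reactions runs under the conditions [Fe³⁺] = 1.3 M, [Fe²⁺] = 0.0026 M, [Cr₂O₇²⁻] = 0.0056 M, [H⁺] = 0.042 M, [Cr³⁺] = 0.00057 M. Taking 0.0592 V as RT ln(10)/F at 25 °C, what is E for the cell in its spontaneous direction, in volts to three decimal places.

+0.262 V

Cr₂O₇²⁻/Cr³⁺ is the cathode (higher E°), Fe³⁺/Fe²⁺ the anode: E°cell = +1.37 − (+0.80) = +0.57 V, n = 6.
Overall: Cr₂O₇²⁻(aq) + 14 H⁺(aq) + 6 Fe²⁺(aq) → 2 Cr³⁺(aq) + 7 H₂O(l) + 6 Fe³⁺(aq)
Q = [Cr³⁺]^2·[Fe³⁺]^6 / ([Cr₂O₇²⁻]·[H⁺]^14·[Fe²⁺]^6); log Q = 31.232.
E = E° − (0.0592/n) log Q = +0.57 − (0.0592/6)(31.232) = +0.262 V.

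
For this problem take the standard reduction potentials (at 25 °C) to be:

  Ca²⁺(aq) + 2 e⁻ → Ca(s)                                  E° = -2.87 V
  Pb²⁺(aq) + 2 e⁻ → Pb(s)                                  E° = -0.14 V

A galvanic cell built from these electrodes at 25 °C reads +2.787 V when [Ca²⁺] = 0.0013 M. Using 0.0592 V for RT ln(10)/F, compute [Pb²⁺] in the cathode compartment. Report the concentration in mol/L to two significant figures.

0.11 M

Pb²⁺/Pb is the cathode, Ca²⁺/Ca the anode: E°cell = +2.73 V, n = 2.
Overall reaction: Pb²⁺(aq) + Ca(s) → Pb(s) + Ca²⁺(aq); Q = [Ca²⁺]^1/[Pb²⁺]^1.
From E = E° − (0.0592/n) log Q: log Q = (E° − E)·n/0.0592 = (+2.73 − (+2.787))·2/0.0592 = -1.9257.
So 1·log[Pb²⁺] = 1·log(0.0013) − log Q = -2.8861 − (-1.9257) = -0.9604; [Pb²⁺] = 10^(-0.9604) ≈ 0.11 M.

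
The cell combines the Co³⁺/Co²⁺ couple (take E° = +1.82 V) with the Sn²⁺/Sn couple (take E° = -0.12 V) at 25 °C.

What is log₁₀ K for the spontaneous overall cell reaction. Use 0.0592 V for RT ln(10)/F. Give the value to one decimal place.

65.5

Cathode: Co³⁺/Co²⁺; anode: Sn²⁺/Sn. E°cell = +1.94 V, n = 2.
log K = nE°cell / 0.0592 = (2)(+1.94) / 0.0592 = 65.5.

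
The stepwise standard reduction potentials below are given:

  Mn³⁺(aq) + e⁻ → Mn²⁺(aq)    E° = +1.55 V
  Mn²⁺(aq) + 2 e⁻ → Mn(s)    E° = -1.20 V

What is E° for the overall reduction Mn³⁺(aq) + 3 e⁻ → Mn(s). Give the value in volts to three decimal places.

-0.283 V

Since ΔG° = −nFE° is additive over sequential reductions, n₃E°₃ = n₁E°₁ + n₂E°₂.
E°₃ = (1×+1.55 + 2×-1.20) / 3 = (-0.850) / 3 = -0.283 V.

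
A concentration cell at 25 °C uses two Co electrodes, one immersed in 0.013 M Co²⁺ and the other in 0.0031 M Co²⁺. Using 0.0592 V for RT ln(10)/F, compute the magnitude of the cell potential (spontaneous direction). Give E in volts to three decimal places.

+0.018 V

For a concentration cell E°cell = 0. The 0.013 M side is the cathode (reduction is favoured where [Co²⁺] is higher).
With n = 2, E = −(0.0592/2) log([Co²⁺]ₐₙ/[Co²⁺]꜀ₐₜ) = −(0.0592/2) log(0.0031/0.013) = −(0.0592/2)(-0.623) = +0.018 V.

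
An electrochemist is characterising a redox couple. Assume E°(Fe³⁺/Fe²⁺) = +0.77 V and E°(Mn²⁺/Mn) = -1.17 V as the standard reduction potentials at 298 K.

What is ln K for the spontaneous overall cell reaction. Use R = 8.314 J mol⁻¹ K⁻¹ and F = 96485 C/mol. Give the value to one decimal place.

Cathode: Fe³⁺/Fe²⁺; anode: Mn²⁺/Mn. E°cell = (+0.77) − (-1.17) = +1.94 V, with n = 2.
ΔG° = −nFE° = −RT ln K, so ln K = nFE°/(RT) = (2)(96485)(+1.94) / ((8.314)(298)) = 151.100.

151.1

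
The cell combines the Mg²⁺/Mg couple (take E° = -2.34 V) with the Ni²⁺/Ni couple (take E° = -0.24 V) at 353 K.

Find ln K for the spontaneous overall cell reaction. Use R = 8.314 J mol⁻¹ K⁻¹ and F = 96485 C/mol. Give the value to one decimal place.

Cathode: Ni²⁺/Ni; anode: Mg²⁺/Mg. E°cell = (-0.24) − (-2.34) = +2.10 V, with n = 2.
ΔG° = −nFE° = −RT ln K, so ln K = nFE°/(RT) = (2)(96485)(+2.10) / ((8.314)(353)) = 138.078.

138.1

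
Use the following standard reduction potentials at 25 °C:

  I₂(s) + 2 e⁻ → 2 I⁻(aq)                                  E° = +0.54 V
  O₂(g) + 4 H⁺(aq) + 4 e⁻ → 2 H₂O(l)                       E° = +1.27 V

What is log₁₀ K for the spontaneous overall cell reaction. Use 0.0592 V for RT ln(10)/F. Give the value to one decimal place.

49.3

Cathode: O₂/H₂O; anode: I₂/I⁻. E°cell = +0.73 V, n = 4.
log K = nE°cell / 0.0592 = (4)(+0.73) / 0.0592 = 49.3.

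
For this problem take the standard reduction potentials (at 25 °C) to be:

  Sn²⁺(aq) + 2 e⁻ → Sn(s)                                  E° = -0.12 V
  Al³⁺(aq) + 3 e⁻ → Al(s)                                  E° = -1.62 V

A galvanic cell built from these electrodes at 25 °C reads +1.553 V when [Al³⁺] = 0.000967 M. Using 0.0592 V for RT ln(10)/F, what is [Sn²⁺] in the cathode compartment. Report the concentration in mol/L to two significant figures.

Sn²⁺/Sn is the cathode, Al³⁺/Al the anode: E°cell = +1.50 V, n = 6.
Overall reaction: 3 Sn²⁺(aq) + 2 Al(s) → 3 Sn(s) + 2 Al³⁺(aq); Q = [Al³⁺]^2/[Sn²⁺]^3.
From E = E° − (0.0592/n) log Q: log Q = (E° − E)·n/0.0592 = (+1.50 − (+1.553))·6/0.0592 = -5.3716.
So 3·log[Sn²⁺] = 2·log(0.000967) − log Q = -6.0291 − (-5.3716) = -0.6575; log[Sn²⁺] = -0.6575 / 3 = -0.2192; [Sn²⁺] = 10^(-0.2192) ≈ 0.60 M.

0.60 M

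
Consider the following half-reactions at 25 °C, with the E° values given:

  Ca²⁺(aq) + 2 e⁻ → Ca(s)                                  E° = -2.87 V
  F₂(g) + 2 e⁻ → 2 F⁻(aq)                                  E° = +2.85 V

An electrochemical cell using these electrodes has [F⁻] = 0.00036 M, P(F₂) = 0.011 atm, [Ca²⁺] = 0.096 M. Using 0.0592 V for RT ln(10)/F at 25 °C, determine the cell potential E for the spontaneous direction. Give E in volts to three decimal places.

+5.896 V

F₂/F⁻ is the cathode (higher E°), Ca²⁺/Ca the anode: E°cell = +2.85 − (-2.87) = +5.72 V, n = 2.
Overall: F₂(g) + Ca(s) → 2 F⁻(aq) + Ca²⁺(aq)
Q = [F⁻]^2·[Ca²⁺] / (P(F₂)); log Q = -5.947.
E = E° − (0.0592/n) log Q = +5.72 − (0.0592/2)(-5.947) = +5.896 V.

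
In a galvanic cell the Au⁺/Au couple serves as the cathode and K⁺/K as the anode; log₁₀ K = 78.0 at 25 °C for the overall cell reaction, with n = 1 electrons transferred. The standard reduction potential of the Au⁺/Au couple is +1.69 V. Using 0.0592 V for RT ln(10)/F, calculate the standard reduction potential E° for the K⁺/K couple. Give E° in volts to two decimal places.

E°cell = (0.0592/n)·log K = (0.0592/1)(78.0) = +4.618 V.
Since Au⁺/Au is the cathode and K⁺/K the anode, E°cell = E°(Au⁺/Au) − E°(K⁺/K).
So E°(K⁺/K) = E°(Au⁺/Au) − E°cell = (+1.69) − (+4.618) = -2.93 V.

-2.93 V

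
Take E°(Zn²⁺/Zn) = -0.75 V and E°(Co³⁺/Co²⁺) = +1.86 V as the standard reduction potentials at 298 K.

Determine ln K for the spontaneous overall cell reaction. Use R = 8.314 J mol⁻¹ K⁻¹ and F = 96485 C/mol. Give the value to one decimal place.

203.3

Cathode: Co³⁺/Co²⁺; anode: Zn²⁺/Zn. E°cell = (+1.86) − (-0.75) = +2.61 V, with n = 2.
ΔG° = −nFE° = −RT ln K, so ln K = nFE°/(RT) = (2)(96485)(+2.61) / ((8.314)(298)) = 203.284.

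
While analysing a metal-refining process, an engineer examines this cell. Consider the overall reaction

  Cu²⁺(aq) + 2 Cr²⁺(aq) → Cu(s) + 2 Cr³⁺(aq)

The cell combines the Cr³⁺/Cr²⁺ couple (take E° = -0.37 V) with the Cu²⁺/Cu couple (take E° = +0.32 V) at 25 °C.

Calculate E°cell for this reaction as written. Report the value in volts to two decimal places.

The Cu²⁺/Cu couple has the higher reduction potential, so it is the cathode; Cr³⁺/Cr²⁺ is oxidised at the anode.
E°cell = E°(cathode) − E°(anode) = (+0.32) − (-0.37) = +0.69 V.

+0.69 V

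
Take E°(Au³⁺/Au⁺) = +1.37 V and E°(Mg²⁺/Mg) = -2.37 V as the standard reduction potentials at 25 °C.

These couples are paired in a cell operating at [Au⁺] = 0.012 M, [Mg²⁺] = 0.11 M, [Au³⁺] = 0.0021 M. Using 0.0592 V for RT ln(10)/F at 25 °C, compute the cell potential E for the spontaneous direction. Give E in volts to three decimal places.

+3.746 V

Au³⁺/Au⁺ is the cathode (higher E°), Mg²⁺/Mg the anode: E°cell = +1.37 − (-2.37) = +3.74 V, n = 2.
Overall: Au³⁺(aq) + Mg(s) → Au⁺(aq) + Mg²⁺(aq)
Q = [Au⁺]·[Mg²⁺] / ([Au³⁺]); log Q = -0.202.
E = E° − (0.0592/n) log Q = +3.74 − (0.0592/2)(-0.202) = +3.746 V.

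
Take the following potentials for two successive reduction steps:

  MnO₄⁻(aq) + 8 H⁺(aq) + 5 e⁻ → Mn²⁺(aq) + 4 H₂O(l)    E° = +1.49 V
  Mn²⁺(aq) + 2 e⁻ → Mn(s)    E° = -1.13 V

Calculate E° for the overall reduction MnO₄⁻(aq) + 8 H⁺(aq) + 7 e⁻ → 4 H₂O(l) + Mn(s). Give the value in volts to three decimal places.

+0.741 V

Adding the free-energy changes (−nFE°) of the two steps gives −n₃FE°₃ = −n₁FE°₁ − n₂FE°₂.
E°₃ = (5×+1.49 + 2×-1.13) / 7 = (+5.190) / 7 = +0.741 V.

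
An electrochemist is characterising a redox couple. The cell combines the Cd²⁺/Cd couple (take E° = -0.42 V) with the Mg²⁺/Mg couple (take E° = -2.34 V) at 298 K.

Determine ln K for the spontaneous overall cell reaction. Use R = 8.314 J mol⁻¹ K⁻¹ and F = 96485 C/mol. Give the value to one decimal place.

Cathode: Cd²⁺/Cd; anode: Mg²⁺/Mg. E°cell = (-0.42) − (-2.34) = +1.92 V, with n = 2.
ΔG° = −nFE° = −RT ln K, so ln K = nFE°/(RT) = (2)(96485)(+1.92) / ((8.314)(298)) = 149.543.

149.5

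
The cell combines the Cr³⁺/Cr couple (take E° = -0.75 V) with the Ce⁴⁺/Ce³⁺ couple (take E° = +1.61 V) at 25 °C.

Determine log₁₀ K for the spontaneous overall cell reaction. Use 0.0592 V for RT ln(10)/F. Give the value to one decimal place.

119.6

Cathode: Ce⁴⁺/Ce³⁺; anode: Cr³⁺/Cr. E°cell = +2.36 V, n = 3.
log K = nE°cell / 0.0592 = (3)(+2.36) / 0.0592 = 119.6.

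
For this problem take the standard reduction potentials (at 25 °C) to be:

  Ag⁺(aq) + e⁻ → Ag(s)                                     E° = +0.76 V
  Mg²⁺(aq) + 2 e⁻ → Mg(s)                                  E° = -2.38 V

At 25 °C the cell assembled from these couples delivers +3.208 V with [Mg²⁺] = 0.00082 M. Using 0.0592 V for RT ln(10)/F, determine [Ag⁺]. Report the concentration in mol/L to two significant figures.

Ag⁺/Ag is the cathode, Mg²⁺/Mg the anode: E°cell = +3.14 V, n = 2.
Overall reaction: 2 Ag⁺(aq) + Mg(s) → 2 Ag(s) + Mg²⁺(aq); Q = [Mg²⁺]^1/[Ag⁺]^2.
From E = E° − (0.0592/n) log Q: log Q = (E° − E)·n/0.0592 = (+3.14 − (+3.208))·2/0.0592 = -2.2973.
So 2·log[Ag⁺] = 1·log(0.00082) − log Q = -3.0862 − (-2.2973) = -0.7889; log[Ag⁺] = -0.7889 / 2 = -0.3945; [Ag⁺] = 10^(-0.3945) ≈ 0.40 M.

0.40 M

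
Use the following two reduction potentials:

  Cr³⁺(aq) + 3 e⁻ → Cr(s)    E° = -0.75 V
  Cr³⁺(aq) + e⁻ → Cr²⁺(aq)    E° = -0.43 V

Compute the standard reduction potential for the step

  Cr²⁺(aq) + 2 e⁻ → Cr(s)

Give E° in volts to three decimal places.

-0.910 V

Sequential free energies add, so n₃E°₃ = n₁E°₁ + n₂E°₂.
With n₃ = 3, and the known step contributing 1×(-0.43) V, the unknown satisfies 2·E° = 3×(-0.75) − 1×(-0.43) = -1.820.
E° = -1.820 / 2 = -0.910 V.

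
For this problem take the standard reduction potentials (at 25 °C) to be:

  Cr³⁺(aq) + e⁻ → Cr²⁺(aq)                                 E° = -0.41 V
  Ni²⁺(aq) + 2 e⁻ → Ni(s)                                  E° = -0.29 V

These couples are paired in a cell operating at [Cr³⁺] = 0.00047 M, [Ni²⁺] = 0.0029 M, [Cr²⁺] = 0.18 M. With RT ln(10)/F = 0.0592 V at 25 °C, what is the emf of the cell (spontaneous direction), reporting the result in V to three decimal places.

Ni²⁺/Ni is the cathode (higher E°), Cr³⁺/Cr²⁺ the anode: E°cell = -0.29 − (-0.41) = +0.12 V, n = 2.
Overall: Ni²⁺(aq) + 2 Cr²⁺(aq) → Ni(s) + 2 Cr³⁺(aq)
Q = [Cr³⁺]^2 / ([Ni²⁺]·[Cr²⁺]^2); log Q = -2.629.
E = E° − (0.0592/n) log Q = +0.12 − (0.0592/2)(-2.629) = +0.198 V.

+0.198 V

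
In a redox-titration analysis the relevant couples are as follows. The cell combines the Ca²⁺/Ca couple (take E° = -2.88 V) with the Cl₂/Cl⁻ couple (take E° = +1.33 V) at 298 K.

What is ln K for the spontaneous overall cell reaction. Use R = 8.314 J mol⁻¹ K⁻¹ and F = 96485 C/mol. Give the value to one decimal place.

Cathode: Cl₂/Cl⁻; anode: Ca²⁺/Ca. E°cell = (+1.33) − (-2.88) = +4.21 V, with n = 2.
ΔG° = −nFE° = −RT ln K, so ln K = nFE°/(RT) = (2)(96485)(+4.21) / ((8.314)(298)) = 327.903.

327.9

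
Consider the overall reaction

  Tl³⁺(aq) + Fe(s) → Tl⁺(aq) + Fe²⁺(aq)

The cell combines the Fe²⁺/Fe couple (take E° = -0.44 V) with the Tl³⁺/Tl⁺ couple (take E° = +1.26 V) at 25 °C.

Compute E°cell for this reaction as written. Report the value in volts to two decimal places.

+1.70 V

The Tl³⁺/Tl⁺ couple has the higher reduction potential, so it is the cathode; Fe²⁺/Fe is oxidised at the anode.
E°cell = E°(cathode) − E°(anode) = (+1.26) − (-0.44) = +1.70 V.
Since E°cell > 0, the reaction is spontaneous under standard conditions.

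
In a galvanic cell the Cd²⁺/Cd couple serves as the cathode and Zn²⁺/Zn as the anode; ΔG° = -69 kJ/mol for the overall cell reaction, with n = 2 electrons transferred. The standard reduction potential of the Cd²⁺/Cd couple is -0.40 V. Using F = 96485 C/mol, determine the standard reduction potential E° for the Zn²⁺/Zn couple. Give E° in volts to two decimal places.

E°cell = −ΔG°/(nF) = −(-69×10³)/((2)(96485)) = +0.358 V.
Since Cd²⁺/Cd is the cathode and Zn²⁺/Zn the anode, E°cell = E°(Cd²⁺/Cd) − E°(Zn²⁺/Zn).
So E°(Zn²⁺/Zn) = E°(Cd²⁺/Cd) − E°cell = (-0.40) − (+0.358) = -0.76 V.

-0.76 V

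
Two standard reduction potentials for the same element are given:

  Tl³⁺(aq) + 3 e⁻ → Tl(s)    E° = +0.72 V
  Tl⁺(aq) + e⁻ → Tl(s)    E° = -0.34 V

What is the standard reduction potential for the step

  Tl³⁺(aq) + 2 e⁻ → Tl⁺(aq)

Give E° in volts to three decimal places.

Sequential free energies add, so n₃E°₃ = n₁E°₁ + n₂E°₂.
With n₃ = 3, and the known step contributing 1×(-0.34) V, the unknown satisfies 2·E° = 3×(+0.72) − 1×(-0.34) = +2.500.
E° = +2.500 / 2 = +1.250 V.

+1.250 V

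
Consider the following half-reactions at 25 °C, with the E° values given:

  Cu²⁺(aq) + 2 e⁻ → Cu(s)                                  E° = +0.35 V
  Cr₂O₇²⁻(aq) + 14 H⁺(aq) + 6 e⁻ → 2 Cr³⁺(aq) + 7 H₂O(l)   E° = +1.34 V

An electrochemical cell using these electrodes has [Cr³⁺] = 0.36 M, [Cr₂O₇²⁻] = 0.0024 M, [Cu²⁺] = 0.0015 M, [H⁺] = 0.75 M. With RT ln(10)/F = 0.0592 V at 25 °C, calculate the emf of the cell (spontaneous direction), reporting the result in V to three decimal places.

Cr₂O₇²⁻/Cr³⁺ is the cathode (higher E°), Cu²⁺/Cu the anode: E°cell = +1.34 − (+0.35) = +0.99 V, n = 6.
Overall: Cr₂O₇²⁻(aq) + 14 H⁺(aq) + 3 Cu(s) → 2 Cr³⁺(aq) + 7 H₂O(l) + 3 Cu²⁺(aq)
Q = [Cr³⁺]^2·[Cu²⁺]^3 / ([Cr₂O₇²⁻]·[H⁺]^14); log Q = -4.990.
E = E° − (0.0592/n) log Q = +0.99 − (0.0592/6)(-4.990) = +1.039 V.

+1.039 V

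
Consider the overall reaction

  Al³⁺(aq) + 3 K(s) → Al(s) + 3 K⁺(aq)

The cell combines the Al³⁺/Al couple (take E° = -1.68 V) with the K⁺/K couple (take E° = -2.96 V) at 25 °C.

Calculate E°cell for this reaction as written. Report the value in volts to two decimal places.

+1.28 V

The Al³⁺/Al couple has the higher reduction potential, so it is the cathode; K⁺/K is oxidised at the anode.
E°cell = E°(cathode) − E°(anode) = (-1.68) − (-2.96) = +1.28 V.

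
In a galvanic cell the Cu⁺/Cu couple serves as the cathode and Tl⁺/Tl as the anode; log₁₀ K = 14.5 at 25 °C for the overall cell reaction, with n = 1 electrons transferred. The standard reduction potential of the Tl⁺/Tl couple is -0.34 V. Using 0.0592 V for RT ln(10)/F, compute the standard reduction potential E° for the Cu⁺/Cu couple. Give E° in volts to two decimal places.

+0.52 V

E°cell = (0.0592/n)·log K = (0.0592/1)(14.5) = +0.858 V.
Since Cu⁺/Cu is the cathode and Tl⁺/Tl the anode, E°cell = E°(Cu⁺/Cu) − E°(Tl⁺/Tl).
So E°(Cu⁺/Cu) = E°cell + E°(Tl⁺/Tl) = +0.858 + (-0.34) = +0.52 V.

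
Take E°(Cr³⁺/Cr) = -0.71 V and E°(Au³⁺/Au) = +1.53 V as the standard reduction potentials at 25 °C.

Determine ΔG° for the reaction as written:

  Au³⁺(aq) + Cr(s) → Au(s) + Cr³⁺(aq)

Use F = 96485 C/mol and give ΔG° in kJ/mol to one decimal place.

-648.4 kJ/mol

As written, Au³⁺/Au is reduced (cathode) and Cr³⁺/Cr is oxidised (anode), so E°cell = (+1.53) − (-0.71) = +2.24 V.
Balancing electrons gives n = 3.
ΔG° = −nFE° = −(3)(96485)(+2.24) = -648,379 J = -648.4 kJ/mol.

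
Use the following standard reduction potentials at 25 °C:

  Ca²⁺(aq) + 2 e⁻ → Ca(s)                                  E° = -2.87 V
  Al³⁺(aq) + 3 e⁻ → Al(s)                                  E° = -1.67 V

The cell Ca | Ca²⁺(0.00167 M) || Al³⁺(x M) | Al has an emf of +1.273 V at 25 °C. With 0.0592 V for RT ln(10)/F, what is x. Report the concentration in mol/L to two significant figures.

Al³⁺/Al is the cathode, Ca²⁺/Ca the anode: E°cell = +1.20 V, n = 6.
Overall reaction: 2 Al³⁺(aq) + 3 Ca(s) → 2 Al(s) + 3 Ca²⁺(aq); Q = [Ca²⁺]^3/[Al³⁺]^2.
From E = E° − (0.0592/n) log Q: log Q = (E° − E)·n/0.0592 = (+1.20 − (+1.273))·6/0.0592 = -7.3986.
So 2·log[Al³⁺] = 3·log(0.00167) − log Q = -8.3319 − (-7.3986) = -0.9333; log[Al³⁺] = -0.9333 / 2 = -0.4667; [Al³⁺] = 10^(-0.4667) ≈ 0.34 M.

0.34 M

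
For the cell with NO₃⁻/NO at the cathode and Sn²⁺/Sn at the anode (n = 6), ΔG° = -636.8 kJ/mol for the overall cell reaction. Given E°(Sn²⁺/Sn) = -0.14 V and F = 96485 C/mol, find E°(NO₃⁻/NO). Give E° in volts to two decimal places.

E°cell = −ΔG°/(nF) = −(-636.8×10³)/((6)(96485)) = +1.100 V.
Since NO₃⁻/NO is the cathode and Sn²⁺/Sn the anode, E°cell = E°(NO₃⁻/NO) − E°(Sn²⁺/Sn).
So E°(NO₃⁻/NO) = E°cell + E°(Sn²⁺/Sn) = +1.100 + (-0.14) = +0.96 V.

+0.96 V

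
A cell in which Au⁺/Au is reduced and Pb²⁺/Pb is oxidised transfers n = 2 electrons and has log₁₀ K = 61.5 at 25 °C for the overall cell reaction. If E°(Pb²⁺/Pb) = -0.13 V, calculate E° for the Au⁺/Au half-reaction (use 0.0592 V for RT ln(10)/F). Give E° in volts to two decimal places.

+1.69 V

E°cell = (0.0592/n)·log K = (0.0592/2)(61.5) = +1.820 V.
Since Au⁺/Au is the cathode and Pb²⁺/Pb the anode, E°cell = E°(Au⁺/Au) − E°(Pb²⁺/Pb).
So E°(Au⁺/Au) = E°cell + E°(Pb²⁺/Pb) = +1.820 + (-0.13) = +1.69 V.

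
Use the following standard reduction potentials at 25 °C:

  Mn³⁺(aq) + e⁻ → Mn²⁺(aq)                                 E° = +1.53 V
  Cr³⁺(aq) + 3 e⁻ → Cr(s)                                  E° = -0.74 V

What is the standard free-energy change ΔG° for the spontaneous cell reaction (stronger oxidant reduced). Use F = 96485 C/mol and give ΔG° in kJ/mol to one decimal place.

Mn³⁺/Mn²⁺ (E° = +1.53 V) is the cathode; Cr³⁺/Cr (E° = -0.74 V) is the anode, so E°cell = +2.27 V.
Balancing electrons gives n = 3 (lcm of 1 and 3).
ΔG° = −nFE° = −(3)(96485)(+2.27) = -657,063 J = -657.1 kJ/mol.

-657.1 kJ/mol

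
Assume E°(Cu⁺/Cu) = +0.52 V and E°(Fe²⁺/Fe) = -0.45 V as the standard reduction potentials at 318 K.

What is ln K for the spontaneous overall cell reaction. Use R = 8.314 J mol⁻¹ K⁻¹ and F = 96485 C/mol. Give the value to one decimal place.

Cathode: Cu⁺/Cu; anode: Fe²⁺/Fe. E°cell = (+0.52) − (-0.45) = +0.97 V, with n = 2.
ΔG° = −nFE° = −RT ln K, so ln K = nFE°/(RT) = (2)(96485)(+0.97) / ((8.314)(318)) = 70.799.

70.8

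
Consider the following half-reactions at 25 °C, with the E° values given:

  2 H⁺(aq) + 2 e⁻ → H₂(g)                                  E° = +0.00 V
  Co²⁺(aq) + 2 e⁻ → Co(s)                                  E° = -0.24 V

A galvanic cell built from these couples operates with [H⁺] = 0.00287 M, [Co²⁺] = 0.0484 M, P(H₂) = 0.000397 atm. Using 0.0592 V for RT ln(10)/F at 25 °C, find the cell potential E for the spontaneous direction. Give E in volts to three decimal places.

+0.229 V

H⁺/H₂ is the cathode (higher E°), Co²⁺/Co the anode: E°cell = +0.00 − (-0.24) = +0.24 V, n = 2.
Overall: 2 H⁺(aq) + Co(s) → H₂(g) + Co²⁺(aq)
Q = P(H₂)·[Co²⁺] / ([H⁺]^2); log Q = 0.368.
E = E° − (0.0592/n) log Q = +0.24 − (0.0592/2)(0.368) = +0.229 V.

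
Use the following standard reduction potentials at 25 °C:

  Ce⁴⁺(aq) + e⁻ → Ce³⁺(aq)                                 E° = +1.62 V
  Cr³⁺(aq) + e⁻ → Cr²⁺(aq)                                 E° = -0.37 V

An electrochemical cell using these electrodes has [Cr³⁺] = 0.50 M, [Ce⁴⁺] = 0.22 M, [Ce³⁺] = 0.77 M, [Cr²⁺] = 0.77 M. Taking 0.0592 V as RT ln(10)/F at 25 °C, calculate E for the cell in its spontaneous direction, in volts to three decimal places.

+1.969 V

Ce⁴⁺/Ce³⁺ is the cathode (higher E°), Cr³⁺/Cr²⁺ the anode: E°cell = +1.62 − (-0.37) = +1.99 V, n = 1.
Overall: Ce⁴⁺(aq) + Cr²⁺(aq) → Ce³⁺(aq) + Cr³⁺(aq)
Q = [Ce³⁺]·[Cr³⁺] / ([Ce⁴⁺]·[Cr²⁺]); log Q = 0.357.
E = E° − (0.0592/n) log Q = +1.99 − (0.0592/1)(0.357) = +1.969 V.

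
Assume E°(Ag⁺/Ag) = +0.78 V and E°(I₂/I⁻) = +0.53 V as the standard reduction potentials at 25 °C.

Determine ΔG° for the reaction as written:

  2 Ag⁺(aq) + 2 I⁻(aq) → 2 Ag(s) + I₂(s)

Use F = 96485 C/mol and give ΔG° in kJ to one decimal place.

-48.2 kJ

As written, Ag⁺/Ag is reduced (cathode) and I₂/I⁻ is oxidised (anode), so E°cell = (+0.78) − (+0.53) = +0.25 V.
Balancing electrons gives n = 2.
ΔG° = −nFE° = −(2)(96485)(+0.25) = -48,242 J = -48.2 kJ.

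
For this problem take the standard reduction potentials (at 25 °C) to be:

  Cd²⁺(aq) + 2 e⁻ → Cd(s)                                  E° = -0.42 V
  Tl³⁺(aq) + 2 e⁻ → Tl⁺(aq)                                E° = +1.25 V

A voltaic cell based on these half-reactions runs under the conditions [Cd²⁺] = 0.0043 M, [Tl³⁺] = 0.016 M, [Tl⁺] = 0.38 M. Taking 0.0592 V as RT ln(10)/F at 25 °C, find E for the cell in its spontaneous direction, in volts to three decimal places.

Tl³⁺/Tl⁺ is the cathode (higher E°), Cd²⁺/Cd the anode: E°cell = +1.25 − (-0.42) = +1.67 V, n = 2.
Overall: Tl³⁺(aq) + Cd(s) → Tl⁺(aq) + Cd²⁺(aq)
Q = [Tl⁺]·[Cd²⁺] / ([Tl³⁺]); log Q = -0.991.
E = E° − (0.0592/n) log Q = +1.67 − (0.0592/2)(-0.991) = +1.699 V.

+1.699 V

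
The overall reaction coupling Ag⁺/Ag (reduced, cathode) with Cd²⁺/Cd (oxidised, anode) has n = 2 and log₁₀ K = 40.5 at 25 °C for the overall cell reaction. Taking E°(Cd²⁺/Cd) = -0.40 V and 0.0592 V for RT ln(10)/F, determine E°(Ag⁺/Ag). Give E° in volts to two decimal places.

+0.80 V

E°cell = (0.0592/n)·log K = (0.0592/2)(40.5) = +1.199 V.
Since Ag⁺/Ag is the cathode and Cd²⁺/Cd the anode, E°cell = E°(Ag⁺/Ag) − E°(Cd²⁺/Cd).
So E°(Ag⁺/Ag) = E°cell + E°(Cd²⁺/Cd) = +1.199 + (-0.40) = +0.80 V.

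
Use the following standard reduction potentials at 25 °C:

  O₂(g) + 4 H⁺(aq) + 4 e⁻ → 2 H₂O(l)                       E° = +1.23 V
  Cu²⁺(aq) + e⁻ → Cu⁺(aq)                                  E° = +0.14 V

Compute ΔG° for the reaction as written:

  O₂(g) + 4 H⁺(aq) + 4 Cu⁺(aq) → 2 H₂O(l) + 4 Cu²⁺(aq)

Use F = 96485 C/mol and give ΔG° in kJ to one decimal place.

-420.7 kJ

As written, O₂/H₂O is reduced (cathode) and Cu²⁺/Cu⁺ is oxidised (anode), so E°cell = (+1.23) − (+0.14) = +1.09 V.
Balancing electrons gives n = 4.
ΔG° = −nFE° = −(4)(96485)(+1.09) = -420,675 J = -420.7 kJ.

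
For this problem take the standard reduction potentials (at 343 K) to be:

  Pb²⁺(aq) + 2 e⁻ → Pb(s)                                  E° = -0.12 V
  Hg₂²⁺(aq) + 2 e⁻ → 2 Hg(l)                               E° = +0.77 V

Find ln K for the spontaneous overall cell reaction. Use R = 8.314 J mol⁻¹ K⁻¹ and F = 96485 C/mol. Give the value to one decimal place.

Cathode: Hg₂²⁺/Hg; anode: Pb²⁺/Pb. E°cell = (+0.77) − (-0.12) = +0.89 V, with n = 2.
ΔG° = −nFE° = −RT ln K, so ln K = nFE°/(RT) = (2)(96485)(+0.89) / ((8.314)(343)) = 60.225.

60.2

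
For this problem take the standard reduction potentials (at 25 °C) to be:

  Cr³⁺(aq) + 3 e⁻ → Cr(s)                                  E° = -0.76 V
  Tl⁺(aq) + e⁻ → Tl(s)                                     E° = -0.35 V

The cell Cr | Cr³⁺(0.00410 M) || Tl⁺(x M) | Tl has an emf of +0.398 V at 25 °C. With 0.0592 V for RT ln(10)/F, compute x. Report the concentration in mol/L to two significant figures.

Tl⁺/Tl is the cathode, Cr³⁺/Cr the anode: E°cell = +0.41 V, n = 3.
Overall reaction: 3 Tl⁺(aq) + Cr(s) → 3 Tl(s) + Cr³⁺(aq); Q = [Cr³⁺]^1/[Tl⁺]^3.
From E = E° − (0.0592/n) log Q: log Q = (E° − E)·n/0.0592 = (+0.41 − (+0.398))·3/0.0592 = 0.6081.
So 3·log[Tl⁺] = 1·log(0.0041) − log Q = -2.3872 − (0.6081) = -2.9953; log[Tl⁺] = -2.9953 / 3 = -0.9984; [Tl⁺] = 10^(-0.9984) ≈ 0.10 M.

0.10 M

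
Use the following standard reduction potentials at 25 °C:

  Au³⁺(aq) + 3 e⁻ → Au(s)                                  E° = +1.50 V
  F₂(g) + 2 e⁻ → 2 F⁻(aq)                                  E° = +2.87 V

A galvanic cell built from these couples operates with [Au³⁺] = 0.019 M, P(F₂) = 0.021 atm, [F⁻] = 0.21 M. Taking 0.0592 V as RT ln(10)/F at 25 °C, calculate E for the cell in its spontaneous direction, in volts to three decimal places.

F₂/F⁻ is the cathode (higher E°), Au³⁺/Au the anode: E°cell = +2.87 − (+1.50) = +1.37 V, n = 6.
Overall: 3 F₂(g) + 2 Au(s) → 6 F⁻(aq) + 2 Au³⁺(aq)
Q = [F⁻]^6·[Au³⁺]^2 / (P(F₂)^3); log Q = -2.476.
E = E° − (0.0592/n) log Q = +1.37 − (0.0592/6)(-2.476) = +1.394 V.

+1.394 V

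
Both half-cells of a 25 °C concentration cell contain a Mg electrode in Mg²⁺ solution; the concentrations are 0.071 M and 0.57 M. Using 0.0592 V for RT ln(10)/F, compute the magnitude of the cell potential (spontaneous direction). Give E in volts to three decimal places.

For a concentration cell E°cell = 0. The 0.57 M side is the cathode (reduction is favoured where [Mg²⁺] is higher).
With n = 2, E = −(0.0592/2) log([Mg²⁺]ₐₙ/[Mg²⁺]꜀ₐₜ) = −(0.0592/2) log(0.071/0.57) = −(0.0592/2)(-0.905) = +0.027 V.

+0.027 V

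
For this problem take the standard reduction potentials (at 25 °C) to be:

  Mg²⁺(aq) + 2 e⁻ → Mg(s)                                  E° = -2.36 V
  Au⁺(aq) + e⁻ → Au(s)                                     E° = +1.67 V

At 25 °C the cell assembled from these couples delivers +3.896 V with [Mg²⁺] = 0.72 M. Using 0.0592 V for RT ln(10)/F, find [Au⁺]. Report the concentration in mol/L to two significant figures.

Au⁺/Au is the cathode, Mg²⁺/Mg the anode: E°cell = +4.03 V, n = 2.
Overall reaction: 2 Au⁺(aq) + Mg(s) → 2 Au(s) + Mg²⁺(aq); Q = [Mg²⁺]^1/[Au⁺]^2.
From E = E° − (0.0592/n) log Q: log Q = (E° − E)·n/0.0592 = (+4.03 − (+3.896))·2/0.0592 = 4.5270.
So 2·log[Au⁺] = 1·log(0.72) − log Q = -0.1427 − (4.5270) = -4.6697; log[Au⁺] = -4.6697 / 2 = -2.3348; [Au⁺] = 10^(-2.3348) ≈ 0.0046 M.

0.0046 M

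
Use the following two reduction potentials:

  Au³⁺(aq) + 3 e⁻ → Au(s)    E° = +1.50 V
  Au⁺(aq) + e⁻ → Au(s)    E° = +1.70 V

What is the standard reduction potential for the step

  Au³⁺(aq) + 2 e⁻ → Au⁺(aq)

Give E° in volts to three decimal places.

+1.400 V

Sequential free energies add, so n₃E°₃ = n₁E°₁ + n₂E°₂.
With n₃ = 3, and the known step contributing 1×(+1.70) V, the unknown satisfies 2·E° = 3×(+1.50) − 1×(+1.70) = +2.800.
E° = +2.800 / 2 = +1.400 V.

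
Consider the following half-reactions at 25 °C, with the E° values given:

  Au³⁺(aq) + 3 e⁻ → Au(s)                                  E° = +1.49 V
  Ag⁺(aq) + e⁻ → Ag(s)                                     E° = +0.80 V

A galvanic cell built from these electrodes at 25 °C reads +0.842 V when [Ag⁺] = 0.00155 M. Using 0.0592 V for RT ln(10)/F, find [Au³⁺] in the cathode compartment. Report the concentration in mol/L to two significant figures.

Au³⁺/Au is the cathode, Ag⁺/Ag the anode: E°cell = +0.69 V, n = 3.
Overall reaction: Au³⁺(aq) + 3 Ag(s) → Au(s) + 3 Ag⁺(aq); Q = [Ag⁺]^3/[Au³⁺]^1.
From E = E° − (0.0592/n) log Q: log Q = (E° − E)·n/0.0592 = (+0.69 − (+0.842))·3/0.0592 = -7.7027.
So 1·log[Au³⁺] = 3·log(0.00155) − log Q = -8.4290 − (-7.7027) = -0.7263; [Au³⁺] = 10^(-0.7263) ≈ 0.19 M.

0.19 M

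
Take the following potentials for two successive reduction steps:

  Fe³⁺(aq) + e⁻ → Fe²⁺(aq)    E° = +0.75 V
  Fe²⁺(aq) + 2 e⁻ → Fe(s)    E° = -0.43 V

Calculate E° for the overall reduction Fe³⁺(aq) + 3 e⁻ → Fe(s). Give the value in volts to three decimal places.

-0.037 V

Adding the free-energy changes (−nFE°) of the two steps gives −n₃FE°₃ = −n₁FE°₁ − n₂FE°₂.
E°₃ = (1×+0.75 + 2×-0.43) / 3 = (-0.110) / 3 = -0.037 V.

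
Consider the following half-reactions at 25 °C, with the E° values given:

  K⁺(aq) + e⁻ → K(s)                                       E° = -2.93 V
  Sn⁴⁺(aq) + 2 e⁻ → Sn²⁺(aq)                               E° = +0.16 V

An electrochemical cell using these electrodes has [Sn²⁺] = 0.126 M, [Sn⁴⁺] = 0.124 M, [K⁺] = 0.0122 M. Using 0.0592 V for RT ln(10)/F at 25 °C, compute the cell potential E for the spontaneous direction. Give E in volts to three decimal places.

Sn⁴⁺/Sn²⁺ is the cathode (higher E°), K⁺/K the anode: E°cell = +0.16 − (-2.93) = +3.09 V, n = 2.
Overall: Sn⁴⁺(aq) + 2 K(s) → Sn²⁺(aq) + 2 K⁺(aq)
Q = [Sn²⁺]·[K⁺]^2 / ([Sn⁴⁺]); log Q = -3.820.
E = E° − (0.0592/n) log Q = +3.09 − (0.0592/2)(-3.820) = +3.203 V.

+3.203 V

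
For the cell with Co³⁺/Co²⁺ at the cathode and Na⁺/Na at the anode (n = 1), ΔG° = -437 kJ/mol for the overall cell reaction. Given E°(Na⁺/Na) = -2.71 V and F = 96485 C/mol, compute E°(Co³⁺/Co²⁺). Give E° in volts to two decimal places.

E°cell = −ΔG°/(nF) = −(-437×10³)/((1)(96485)) = +4.529 V.
Since Co³⁺/Co²⁺ is the cathode and Na⁺/Na the anode, E°cell = E°(Co³⁺/Co²⁺) − E°(Na⁺/Na).
So E°(Co³⁺/Co²⁺) = E°cell + E°(Na⁺/Na) = +4.529 + (-2.71) = +1.82 V.

+1.82 V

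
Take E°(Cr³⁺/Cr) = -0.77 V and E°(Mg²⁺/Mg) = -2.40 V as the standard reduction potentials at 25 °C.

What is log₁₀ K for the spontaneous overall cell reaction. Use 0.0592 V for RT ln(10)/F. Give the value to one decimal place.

165.2

Cathode: Cr³⁺/Cr; anode: Mg²⁺/Mg. E°cell = +1.63 V, n = 6.
log K = nE°cell / 0.0592 = (6)(+1.63) / 0.0592 = 165.2.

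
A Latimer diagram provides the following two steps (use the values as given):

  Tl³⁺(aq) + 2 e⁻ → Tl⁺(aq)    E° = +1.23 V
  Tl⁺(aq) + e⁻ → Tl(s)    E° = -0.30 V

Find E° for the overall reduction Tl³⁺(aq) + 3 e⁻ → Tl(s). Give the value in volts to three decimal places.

+0.720 V

Since ΔG° = −nFE° is additive over sequential reductions, n₃E°₃ = n₁E°₁ + n₂E°₂.
E°₃ = (2×+1.23 + 1×-0.30) / 3 = (+2.160) / 3 = +0.720 V.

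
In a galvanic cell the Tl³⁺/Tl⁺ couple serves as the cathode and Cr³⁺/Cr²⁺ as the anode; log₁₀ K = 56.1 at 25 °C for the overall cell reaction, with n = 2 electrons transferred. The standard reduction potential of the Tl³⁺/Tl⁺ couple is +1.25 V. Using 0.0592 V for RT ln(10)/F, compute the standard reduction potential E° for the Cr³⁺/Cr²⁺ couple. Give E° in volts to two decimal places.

-0.41 V

E°cell = (0.0592/n)·log K = (0.0592/2)(56.1) = +1.661 V.
Since Tl³⁺/Tl⁺ is the cathode and Cr³⁺/Cr²⁺ the anode, E°cell = E°(Tl³⁺/Tl⁺) − E°(Cr³⁺/Cr²⁺).
So E°(Cr³⁺/Cr²⁺) = E°(Tl³⁺/Tl⁺) − E°cell = (+1.25) − (+1.661) = -0.41 V.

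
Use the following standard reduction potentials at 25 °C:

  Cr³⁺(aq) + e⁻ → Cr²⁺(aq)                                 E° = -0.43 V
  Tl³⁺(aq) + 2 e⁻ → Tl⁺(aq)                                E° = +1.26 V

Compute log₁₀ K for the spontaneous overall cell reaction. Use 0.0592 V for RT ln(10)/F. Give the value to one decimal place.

57.1

Cathode: Tl³⁺/Tl⁺; anode: Cr³⁺/Cr²⁺. E°cell = +1.69 V, n = 2.
log K = nE°cell / 0.0592 = (2)(+1.69) / 0.0592 = 57.1.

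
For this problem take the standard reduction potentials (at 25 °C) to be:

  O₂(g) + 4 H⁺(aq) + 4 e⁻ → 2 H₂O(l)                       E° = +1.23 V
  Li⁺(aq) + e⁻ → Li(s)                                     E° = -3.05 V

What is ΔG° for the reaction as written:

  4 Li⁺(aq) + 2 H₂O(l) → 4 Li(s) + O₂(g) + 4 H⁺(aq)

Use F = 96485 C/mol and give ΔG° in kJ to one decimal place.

As written, Li⁺/Li is reduced (cathode) and O₂/H₂O is oxidised (anode), so E°cell = (-3.05) − (+1.23) = -4.28 V.
Balancing electrons gives n = 4.
ΔG° = −nFE° = −(4)(96485)(-4.28) = 1,651,823 J = +1651.8 kJ.

+1651.8 kJ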